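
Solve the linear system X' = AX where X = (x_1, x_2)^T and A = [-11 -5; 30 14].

Coefficient matrix A = [[-11, -5], [30, 14]].
Characteristic polynomial det(A - λI) = λ^2 - 3λ - 4 = 0.
Eigenvalues λ = 4, -1.
For λ=4: (A-λI) row 1 is [-15, -5], so an eigenvector is (-1, 3).
For λ=-1: (A-λI) row 1 is [-10, -5], so an eigenvector is (1, -2).
General solution: K_1e^(4t)(-1,3) + K_2e^(-t)(1,-2).

x_1(t) = -K_1e^(4t) + K_2e^(-t), x_2(t) = 3K_1e^(4t) - 2K_2e^(-t)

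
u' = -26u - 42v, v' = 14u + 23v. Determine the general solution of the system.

Coefficient matrix A = [[-26, -42], [14, 23]].
Characteristic polynomial det(A - λI) = λ^2 + 3λ - 10 = 0.
Eigenvalues λ = 2, -5.
For λ=2: (A-λI) row 1 is [-28, -42], so an eigenvector is (3, -2).
For λ=-5: (A-λI) row 1 is [-21, -42], so an eigenvector is (2, -1).
General solution: c_1e^(2t)(3,-2) + c_2e^(-5t)(2,-1).

u(t) = 3c_1e^(2t) + 2c_2e^(-5t), v(t) = -2c_1e^(2t) - c_2e^(-5t)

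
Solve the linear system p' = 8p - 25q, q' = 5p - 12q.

p(t) = -C_1e^(-2t)sin(5t) + 2C_1e^(-2t)cos(5t) + 2C_2e^(-2t)sin(5t) + C_2e^(-2t)cos(5t), q(t) = C_1e^(-2t)cos(5t) + C_2e^(-2t)sin(5t)

Coefficient matrix A = [[8, -25], [5, -12]].
Characteristic polynomial det(A - λI) = λ^2 + 4λ + 29 = 0.
Eigenvalues λ = -2 ± 5i (complex conjugate pair).
For λ=-2+5i: an eigenvector is (2,1) - i(-1,0) = (2 + i, 1).
A real fundamental pair from Re and Im of e^((-2+5i)t)v: X_1 = e^(-2t)(cos(5t)·(2,1) + sin(5t)·(-1,0)), X_2 = e^(-2t)(sin(5t)·(2,1) - cos(5t)·(-1,0)).
General solution: C_1X_1 + C_2X_2.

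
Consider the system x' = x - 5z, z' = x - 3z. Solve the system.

Coefficient matrix A = [[1, -5], [1, -3]].
Characteristic polynomial det(A - λI) = λ^2 + 2λ + 2 = 0.
Eigenvalues λ = -1 ± i (complex conjugate pair).
For λ=-1+i: an eigenvector is (-2,-1) - i(1,0) = (-2 - i, -1).
A real fundamental pair from Re and Im of e^((-1+i)t)v: X_1 = e^(-t)(cos(t)·(-2,-1) + sin(t)·(1,0)), X_2 = e^(-t)(sin(t)·(-2,-1) - cos(t)·(1,0)).
General solution: K_1X_1 + K_2X_2.

x(t) = K_1e^(-t)sin(t) - 2K_1e^(-t)cos(t) - 2K_2e^(-t)sin(t) - K_2e^(-t)cos(t), z(t) = -K_1e^(-t)cos(t) - K_2e^(-t)sin(t)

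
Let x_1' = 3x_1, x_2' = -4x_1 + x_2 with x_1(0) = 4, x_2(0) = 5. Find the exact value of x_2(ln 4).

A = [[3,0],[-4,1]]; eigenvalues λ = 1, 3.
Eigenvectors: (0,-1) for λ=1, (1,-2) for λ=3.
From the initial condition, c_1 = -13, c_2 = 4.
x_2(ln 4) = (-13)(4^1)(-1) + (4)(4^3)(-2) = -460.

-460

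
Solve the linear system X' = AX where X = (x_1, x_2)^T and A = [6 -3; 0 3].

x_1(t) = -K_1e^(6t) + K_2e^(3t), x_2(t) = K_2e^(3t)

Coefficient matrix A = [[6, -3], [0, 3]].
Characteristic polynomial det(A - λI) = λ^2 - 9λ + 18 = 0.
Eigenvalues λ = 6, 3.
For λ=6: (A-λI) row 1 is [0, -3], so an eigenvector is (-1, 0).
For λ=3: (A-λI) row 1 is [3, -3], so an eigenvector is (1, 1).
General solution: K_1e^(6t)(-1,0) + K_2e^(3t)(1,1).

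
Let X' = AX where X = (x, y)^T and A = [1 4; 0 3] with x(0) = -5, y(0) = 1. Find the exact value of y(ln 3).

A = [[1,4],[0,3]]; eigenvalues λ = 1, 3.
Eigenvectors: (1,0) for λ=1, (-2,-1) for λ=3.
From the initial condition, c_1 = -7, c_2 = -1.
y(ln 3) = (-7)(3^1)(0) + (-1)(3^3)(-1) = 27.

27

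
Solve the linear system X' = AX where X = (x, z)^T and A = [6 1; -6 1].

x(t) = -c_1e^(3t) + c_2e^(4t), z(t) = 3c_1e^(3t) - 2c_2e^(4t)

Coefficient matrix A = [[6, 1], [-6, 1]].
Characteristic polynomial det(A - λI) = λ^2 - 7λ + 12 = 0.
Eigenvalues λ = 3, 4.
For λ=3: (A-λI) row 1 is [3, 1], so an eigenvector is (-1, 3).
For λ=4: (A-λI) row 1 is [2, 1], so an eigenvector is (1, -2).
General solution: c_1e^(3t)(-1,3) + c_2e^(4t)(1,-2).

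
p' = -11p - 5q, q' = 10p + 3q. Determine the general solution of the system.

Coefficient matrix A = [[-11, -5], [10, 3]].
Characteristic polynomial det(A - λI) = λ^2 + 8λ + 17 = 0.
Eigenvalues λ = -4 ± i (complex conjugate pair).
For λ=-4+i: an eigenvector is (2,-3) - i(1,-1) = (2 - i, -3 + i).
A real fundamental pair from Re and Im of e^((-4+i)t)v: X_1 = e^(-4t)(cos(t)·(2,-3) + sin(t)·(1,-1)), X_2 = e^(-4t)(sin(t)·(2,-3) - cos(t)·(1,-1)).
General solution: K_1X_1 + K_2X_2.

p(t) = K_1e^(-4t)sin(t) + 2K_1e^(-4t)cos(t) + 2K_2e^(-4t)sin(t) - K_2e^(-4t)cos(t), q(t) = -K_1e^(-4t)sin(t) - 3K_1e^(-4t)cos(t) - 3K_2e^(-4t)sin(t) + K_2e^(-4t)cos(t)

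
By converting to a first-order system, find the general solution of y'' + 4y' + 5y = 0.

Let x_1 = y, x_2 = y'. Then x_1' = x_2 and x_2' = -5x_1 - 4x_2.
A = [[0,1],[-5,-4]]; det(A-λI) = λ^2 + 4λ + 5.
Eigenvalues λ = -2 ± i.

y(t) = C_1e^(-2t)cos(t) + C_2e^(-2t)sin(t)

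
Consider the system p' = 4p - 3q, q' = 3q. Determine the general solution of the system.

Coefficient matrix A = [[4, -3], [0, 3]].
Characteristic polynomial det(A - λI) = λ^2 - 7λ + 12 = 0.
Eigenvalues λ = 3, 4.
For λ=3: (A-λI) row 1 is [1, -3], so an eigenvector is (-3, -1).
For λ=4: (A-λI) row 1 is [0, -3], so an eigenvector is (-1, 0).
General solution: K_1e^(3t)(-3,-1) + K_2e^(4t)(-1,0).

p(t) = -3K_1e^(3t) - K_2e^(4t), q(t) = -K_1e^(3t)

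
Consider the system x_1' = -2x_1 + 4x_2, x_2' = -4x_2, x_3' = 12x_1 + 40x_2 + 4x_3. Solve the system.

x_1(t) = C_1e^(-2t) - 2C_2e^(-4t), x_2(t) = C_2e^(-4t), x_3(t) = -2C_1e^(-2t) - 2C_2e^(-4t) + C_3e^(4t)

Coefficient matrix A = [[-2, 4, 0], [0, -4, 0], [12, 40, 4]].
det(A - λI) = 0 gives eigenvalues λ = -2, -4, 4.
For λ=-2: eigenvector (1,0,-2).
For λ=-4: eigenvector (-2,1,-2).
For λ=4: eigenvector (0,0,1).
General solution: C_1e^(-2t)(1,0,-2) + C_2e^(-4t)(-2,1,-2) + C_3e^(4t)(0,0,1).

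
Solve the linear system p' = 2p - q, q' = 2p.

p(t) = c_1e^(t)sin(t) - c_2e^(t)cos(t), q(t) = c_1e^(t)sin(t) - c_1e^(t)cos(t) - c_2e^(t)sin(t) - c_2e^(t)cos(t)

Coefficient matrix A = [[2, -1], [2, 0]].
Characteristic polynomial det(A - λI) = λ^2 - 2λ + 2 = 0.
Eigenvalues λ = 1 ± i (complex conjugate pair).
For λ=1+i: an eigenvector is (0,-1) - i(1,1) = (0 - i, -1 - i).
A real fundamental pair from Re and Im of e^((1+i)t)v: X_1 = e^(t)(cos(t)·(0,-1) + sin(t)·(1,1)), X_2 = e^(t)(sin(t)·(0,-1) - cos(t)·(1,1)).
General solution: c_1X_1 + c_2X_2.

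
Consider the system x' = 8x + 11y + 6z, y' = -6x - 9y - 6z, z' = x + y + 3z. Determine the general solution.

x(t) = K_1e^(-3t) + K_2e^(2t) + K_3e^(3t), y(t) = -K_1e^(-3t) - K_3e^(3t), z(t) = -K_2e^(2t) + K_3e^(3t)

Coefficient matrix A = [[8, 11, 6], [-6, -9, -6], [1, 1, 3]].
det(A - λI) = 0 gives eigenvalues λ = -3, 2, 3.
For λ=-3: eigenvector (1,-1,0).
For λ=2: eigenvector (1,0,-1).
For λ=3: eigenvector (1,-1,1).
General solution: K_1e^(-3t)(1,-1,0) + K_2e^(2t)(1,0,-1) + K_3e^(3t)(1,-1,1).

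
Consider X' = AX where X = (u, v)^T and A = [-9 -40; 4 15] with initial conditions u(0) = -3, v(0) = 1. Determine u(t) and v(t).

Coefficient matrix A = [[-9, -40], [4, 15]].
Characteristic polynomial det(A - λI) = λ^2 - 6λ + 25 = 0.
Eigenvalues λ = 3 ± 4i (complex conjugate pair).
For λ=3+4i: an eigenvector is (-3,1) - i(-1,0) = (-3 + i, 1).
A real fundamental pair from Re and Im of e^((3+4i)t)v: X_1 = e^(3t)(cos(4t)·(-3,1) + sin(4t)·(-1,0)), X_2 = e^(3t)(sin(4t)·(-3,1) - cos(4t)·(-1,0)).
General solution: c_1X_1 + c_2X_2.
Applying u(0)=-3, v(0)=1 gives c_1=1, c_2=0.

u(t) = -e^(3t)sin(4t) - 3e^(3t)cos(4t), v(t) = e^(3t)cos(4t)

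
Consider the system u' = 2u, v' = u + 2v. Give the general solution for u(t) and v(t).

Coefficient matrix A = [[2, 0], [1, 2]].
Characteristic polynomial det(A - λI) = λ^2 - 4λ + 4 = 0.
Single eigenvalue λ = 2 with algebraic multiplicity 2.
Eigenvector v = (0,1); generalized eigenvector w with (A-λI)w=v is (1,-2).
General solution: e^(2t)[c_1·v + c_2·(t·v + w)].

u(t) = c_2e^(2t), v(t) = c_1e^(2t) + c_2te^(2t) - 2c_2e^(2t)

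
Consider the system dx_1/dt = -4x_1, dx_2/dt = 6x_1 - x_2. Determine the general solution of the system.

Coefficient matrix A = [[-4, 0], [6, -1]].
Characteristic polynomial det(A - λI) = λ^2 + 5λ + 4 = 0.
Eigenvalues λ = -1, -4.
For λ=-1: (A-λI) row 1 is [-3, 0], so an eigenvector is (0, 1).
For λ=-4: (A-λI) row 2 is [6, 3], so an eigenvector is (-1, 2).
General solution: C_1e^(-t)(0,1) + C_2e^(-4t)(-1,2).

x_1(t) = -C_2e^(-4t), x_2(t) = C_1e^(-t) + 2C_2e^(-4t)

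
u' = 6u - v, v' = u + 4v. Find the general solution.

u(t) = -C_1e^(5t) - C_2te^(5t) - 3C_2e^(5t), v(t) = -C_1e^(5t) - C_2te^(5t) - 2C_2e^(5t)

Coefficient matrix A = [[6, -1], [1, 4]].
Characteristic polynomial det(A - λI) = λ^2 - 10λ + 25 = 0.
Single eigenvalue λ = 5 with algebraic multiplicity 2.
Eigenvector v = (-1,-1); generalized eigenvector w with (A-λI)w=v is (-3,-2).
General solution: e^(5t)[C_1·v + C_2·(t·v + w)].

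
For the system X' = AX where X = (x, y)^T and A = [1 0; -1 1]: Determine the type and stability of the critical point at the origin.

unstable improper node

A = [[1,0],[-1,1]]; det(A-λI) = λ^2 - 2λ + 1.
repeated λ = 1 with a single eigenvector.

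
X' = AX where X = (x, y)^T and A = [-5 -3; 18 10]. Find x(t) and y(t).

Coefficient matrix A = [[-5, -3], [18, 10]].
Characteristic polynomial det(A - λI) = λ^2 - 5λ + 4 = 0.
Eigenvalues λ = 4, 1.
For λ=4: (A-λI) row 1 is [-9, -3], so an eigenvector is (-1, 3).
For λ=1: (A-λI) row 1 is [-6, -3], so an eigenvector is (1, -2).
General solution: C_1e^(4t)(-1,3) + C_2e^(t)(1,-2).

x(t) = -C_1e^(4t) + C_2e^(t), y(t) = 3C_1e^(4t) - 2C_2e^(t)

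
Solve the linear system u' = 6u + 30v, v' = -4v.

u(t) = c_1e^(6t) - 3c_2e^(-4t), v(t) = c_2e^(-4t)

Coefficient matrix A = [[6, 30], [0, -4]].
Characteristic polynomial det(A - λI) = λ^2 - 2λ - 24 = 0.
Eigenvalues λ = 6, -4.
For λ=6: (A-λI) row 1 is [0, 30], so an eigenvector is (1, 0).
For λ=-4: (A-λI) row 1 is [10, 30], so an eigenvector is (-3, 1).
General solution: c_1e^(6t)(1,0) + c_2e^(-4t)(-3,1).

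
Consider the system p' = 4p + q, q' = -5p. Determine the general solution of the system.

Coefficient matrix A = [[4, 1], [-5, 0]].
Characteristic polynomial det(A - λI) = λ^2 - 4λ + 5 = 0.
Eigenvalues λ = 2 ± i (complex conjugate pair).
For λ=2+i: an eigenvector is (-1,2) - i(0,1) = (-1, 2 - i).
A real fundamental pair from Re and Im of e^((2+i)t)v: X_1 = e^(2t)(cos(t)·(-1,2) + sin(t)·(0,1)), X_2 = e^(2t)(sin(t)·(-1,2) - cos(t)·(0,1)).
General solution: c_1X_1 + c_2X_2.

p(t) = -c_1e^(2t)cos(t) - c_2e^(2t)sin(t), q(t) = c_1e^(2t)sin(t) + 2c_1e^(2t)cos(t) + 2c_2e^(2t)sin(t) - c_2e^(2t)cos(t)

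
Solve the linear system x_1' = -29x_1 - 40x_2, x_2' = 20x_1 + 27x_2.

x_1(t) = -K_1e^(-t)sin(4t) + 3K_1e^(-t)cos(4t) + 3K_2e^(-t)sin(4t) + K_2e^(-t)cos(4t), x_2(t) = K_1e^(-t)sin(4t) - 2K_1e^(-t)cos(4t) - 2K_2e^(-t)sin(4t) - K_2e^(-t)cos(4t)

Coefficient matrix A = [[-29, -40], [20, 27]].
Characteristic polynomial det(A - λI) = λ^2 + 2λ + 17 = 0.
Eigenvalues λ = -1 ± 4i (complex conjugate pair).
For λ=-1+4i: an eigenvector is (3,-2) - i(-1,1) = (3 + i, -2 - i).
A real fundamental pair from Re and Im of e^((-1+4i)t)v: X_1 = e^(-t)(cos(4t)·(3,-2) + sin(4t)·(-1,1)), X_2 = e^(-t)(sin(4t)·(3,-2) - cos(4t)·(-1,1)).
General solution: K_1X_1 + K_2X_2.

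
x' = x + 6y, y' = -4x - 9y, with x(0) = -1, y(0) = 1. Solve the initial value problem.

x(t) = -e^(-5t), y(t) = e^(-5t)

Coefficient matrix A = [[1, 6], [-4, -9]].
Characteristic polynomial det(A - λI) = λ^2 + 8λ + 15 = 0.
Eigenvalues λ = -5, -3.
For λ=-5: (A-λI) row 1 is [6, 6], so an eigenvector is (1, -1).
For λ=-3: (A-λI) row 1 is [4, 6], so an eigenvector is (3, -2).
General solution: K_1e^(-5t)(1,-1) + K_2e^(-3t)(3,-2).
Applying x(0)=-1, y(0)=1 gives K_1=-1, K_2=0.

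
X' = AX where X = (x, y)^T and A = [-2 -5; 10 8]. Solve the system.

x(t) = K_1e^(3t)cos(5t) + K_2e^(3t)sin(5t), y(t) = K_1e^(3t)sin(5t) - K_1e^(3t)cos(5t) - K_2e^(3t)sin(5t) - K_2e^(3t)cos(5t)

Coefficient matrix A = [[-2, -5], [10, 8]].
Characteristic polynomial det(A - λI) = λ^2 - 6λ + 34 = 0.
Eigenvalues λ = 3 ± 5i (complex conjugate pair).
For λ=3+5i: an eigenvector is (1,-1) - i(0,1) = (1, -1 - i).
A real fundamental pair from Re and Im of e^((3+5i)t)v: X_1 = e^(3t)(cos(5t)·(1,-1) + sin(5t)·(0,1)), X_2 = e^(3t)(sin(5t)·(1,-1) - cos(5t)·(0,1)).
General solution: K_1X_1 + K_2X_2.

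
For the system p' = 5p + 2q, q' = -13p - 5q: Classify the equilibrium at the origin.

A = [[5,2],[-13,-5]]; det(A-λI) = λ^2 + 1.
λ = 0 ± i: zero real part.

center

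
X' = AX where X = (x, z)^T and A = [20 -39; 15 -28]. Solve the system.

x(t) = -2c_1e^(-4t)sin(3t) + 3c_1e^(-4t)cos(3t) + 3c_2e^(-4t)sin(3t) + 2c_2e^(-4t)cos(3t), z(t) = -c_1e^(-4t)sin(3t) + 2c_1e^(-4t)cos(3t) + 2c_2e^(-4t)sin(3t) + c_2e^(-4t)cos(3t)

Coefficient matrix A = [[20, -39], [15, -28]].
Characteristic polynomial det(A - λI) = λ^2 + 8λ + 25 = 0.
Eigenvalues λ = -4 ± 3i (complex conjugate pair).
For λ=-4+3i: an eigenvector is (3,2) - i(-2,-1) = (3 + 2i, 2 + i).
A real fundamental pair from Re and Im of e^((-4+3i)t)v: X_1 = e^(-4t)(cos(3t)·(3,2) + sin(3t)·(-2,-1)), X_2 = e^(-4t)(sin(3t)·(3,2) - cos(3t)·(-2,-1)).
General solution: c_1X_1 + c_2X_2.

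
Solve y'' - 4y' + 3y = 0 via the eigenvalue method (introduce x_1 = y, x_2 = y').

Let x_1 = y, x_2 = y'. Then x_1' = x_2 and x_2' = -3x_1 + 4x_2.
A = [[0,1],[-3,4]]; det(A-λI) = λ^2 - 4λ + 3.
Eigenvalues λ = 3, 1 with eigenvectors (1,3), (1,1).

y(t) = c_1e^(3t) + c_2e^(t)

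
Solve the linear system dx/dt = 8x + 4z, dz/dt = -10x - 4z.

Coefficient matrix A = [[8, 4], [-10, -4]].
Characteristic polynomial det(A - λI) = λ^2 - 4λ + 8 = 0.
Eigenvalues λ = 2 ± 2i (complex conjugate pair).
For λ=2+2i: an eigenvector is (1,-1) - i(1,-2) = (1 - i, -1 + 2i).
A real fundamental pair from Re and Im of e^((2+2i)t)v: X_1 = e^(2t)(cos(2t)·(1,-1) + sin(2t)·(1,-2)), X_2 = e^(2t)(sin(2t)·(1,-1) - cos(2t)·(1,-2)).
General solution: C_1X_1 + C_2X_2.

x(t) = C_1e^(2t)sin(2t) + C_1e^(2t)cos(2t) + C_2e^(2t)sin(2t) - C_2e^(2t)cos(2t), z(t) = -2C_1e^(2t)sin(2t) - C_1e^(2t)cos(2t) - C_2e^(2t)sin(2t) + 2C_2e^(2t)cos(2t)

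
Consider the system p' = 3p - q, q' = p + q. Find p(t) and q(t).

Coefficient matrix A = [[3, -1], [1, 1]].
Characteristic polynomial det(A - λI) = λ^2 - 4λ + 4 = 0.
Single eigenvalue λ = 2 with algebraic multiplicity 2.
Eigenvector v = (-1,-1); generalized eigenvector w with (A-λI)w=v is (0,1).
General solution: e^(2t)[c_1·v + c_2·(t·v + w)].

p(t) = -c_1e^(2t) - c_2te^(2t), q(t) = -c_1e^(2t) - c_2te^(2t) + c_2e^(2t)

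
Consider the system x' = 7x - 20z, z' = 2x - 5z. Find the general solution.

Coefficient matrix A = [[7, -20], [2, -5]].
Characteristic polynomial det(A - λI) = λ^2 - 2λ + 5 = 0.
Eigenvalues λ = 1 ± 2i (complex conjugate pair).
For λ=1+2i: an eigenvector is (1,0) - i(3,1) = (1 - 3i, 0 - i).
A real fundamental pair from Re and Im of e^((1+2i)t)v: X_1 = e^(t)(cos(2t)·(1,0) + sin(2t)·(3,1)), X_2 = e^(t)(sin(2t)·(1,0) - cos(2t)·(3,1)).
General solution: K_1X_1 + K_2X_2.

x(t) = 3K_1e^(t)sin(2t) + K_1e^(t)cos(2t) + K_2e^(t)sin(2t) - 3K_2e^(t)cos(2t), z(t) = K_1e^(t)sin(2t) - K_2e^(t)cos(2t)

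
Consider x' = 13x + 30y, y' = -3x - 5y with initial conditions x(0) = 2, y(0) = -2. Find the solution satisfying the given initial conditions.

x(t) = -14e^(4t)sin(3t) + 2e^(4t)cos(3t), y(t) = 4e^(4t)sin(3t) - 2e^(4t)cos(3t)

Coefficient matrix A = [[13, 30], [-3, -5]].
Characteristic polynomial det(A - λI) = λ^2 - 8λ + 25 = 0.
Eigenvalues λ = 4 ± 3i (complex conjugate pair).
For λ=4+3i: an eigenvector is (-1,0) - i(-3,1) = (-1 + 3i, 0 - i).
A real fundamental pair from Re and Im of e^((4+3i)t)v: X_1 = e^(4t)(cos(3t)·(-1,0) + sin(3t)·(-3,1)), X_2 = e^(4t)(sin(3t)·(-1,0) - cos(3t)·(-3,1)).
General solution: K_1X_1 + K_2X_2.
Applying x(0)=2, y(0)=-2 gives K_1=4, K_2=2.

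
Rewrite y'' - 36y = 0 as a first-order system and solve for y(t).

Let x_1 = y, x_2 = y'. Then x_1' = x_2 and x_2' = 36x_1.
A = [[0,1],[36,0]]; det(A-λI) = λ^2 - 36.
Eigenvalues λ = -6, 6 with eigenvectors (1,-6), (1,6).

y(t) = C_1e^(-6t) + C_2e^(6t)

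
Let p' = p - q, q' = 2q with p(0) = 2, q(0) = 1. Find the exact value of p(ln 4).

A = [[1,-1],[0,2]]; eigenvalues λ = 2, 1.
Eigenvectors: (-1,1) for λ=2, (1,0) for λ=1.
From the initial condition, c_1 = 1, c_2 = 3.
p(ln 4) = (1)(4^2)(-1) + (3)(4^1)(1) = -4.

-4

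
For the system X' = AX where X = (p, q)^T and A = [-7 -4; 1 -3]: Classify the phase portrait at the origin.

A = [[-7,-4],[1,-3]]; det(A-λI) = λ^2 + 10λ + 25.
repeated λ = -5 with a single eigenvector.

stable improper node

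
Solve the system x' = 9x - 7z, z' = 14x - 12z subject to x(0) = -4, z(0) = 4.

x(t) = -12e^(2t) + 8e^(-5t), z(t) = -12e^(2t) + 16e^(-5t)

Coefficient matrix A = [[9, -7], [14, -12]].
Characteristic polynomial det(A - λI) = λ^2 + 3λ - 10 = 0.
Eigenvalues λ = -5, 2.
For λ=-5: (A-λI) row 1 is [14, -7], so an eigenvector is (1, 2).
For λ=2: (A-λI) row 1 is [7, -7], so an eigenvector is (1, 1).
General solution: C_1e^(-5t)(1,2) + C_2e^(2t)(1,1).
Applying x(0)=-4, z(0)=4 gives C_1=8, C_2=-12.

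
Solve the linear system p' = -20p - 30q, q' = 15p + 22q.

p(t) = -3c_1e^(t)sin(3t) - c_1e^(t)cos(3t) - c_2e^(t)sin(3t) + 3c_2e^(t)cos(3t), q(t) = 2c_1e^(t)sin(3t) + c_1e^(t)cos(3t) + c_2e^(t)sin(3t) - 2c_2e^(t)cos(3t)

Coefficient matrix A = [[-20, -30], [15, 22]].
Characteristic polynomial det(A - λI) = λ^2 - 2λ + 10 = 0.
Eigenvalues λ = 1 ± 3i (complex conjugate pair).
For λ=1+3i: an eigenvector is (-1,1) - i(-3,2) = (-1 + 3i, 1 - 2i).
A real fundamental pair from Re and Im of e^((1+3i)t)v: X_1 = e^(t)(cos(3t)·(-1,1) + sin(3t)·(-3,2)), X_2 = e^(t)(sin(3t)·(-1,1) - cos(3t)·(-3,2)).
General solution: c_1X_1 + c_2X_2.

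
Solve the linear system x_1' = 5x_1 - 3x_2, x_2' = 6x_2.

x_1(t) = C_1e^(5t) - 3C_2e^(6t), x_2(t) = C_2e^(6t)

Coefficient matrix A = [[5, -3], [0, 6]].
Characteristic polynomial det(A - λI) = λ^2 - 11λ + 30 = 0.
Eigenvalues λ = 5, 6.
For λ=5: (A-λI) row 1 is [0, -3], so an eigenvector is (1, 0).
For λ=6: (A-λI) row 1 is [-1, -3], so an eigenvector is (-3, 1).
General solution: C_1e^(5t)(1,0) + C_2e^(6t)(-3,1).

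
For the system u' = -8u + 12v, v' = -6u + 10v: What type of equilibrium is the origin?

A = [[-8,12],[-6,10]]; det(A-λI) = λ^2 - 2λ - 8.
λ = -2, 4: opposite signs.

saddle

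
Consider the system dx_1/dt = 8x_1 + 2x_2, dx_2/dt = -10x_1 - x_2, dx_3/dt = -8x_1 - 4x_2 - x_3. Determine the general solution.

Coefficient matrix A = [[8, 2, 0], [-10, -1, 0], [-8, -4, -1]].
det(A - λI) = 0 gives eigenvalues λ = 4, 3, -1.
For λ=4: eigenvector (1,-2,0).
For λ=3: eigenvector (-2,5,-1).
For λ=-1: eigenvector (0,0,1).
General solution: c_1e^(4t)(1,-2,0) + c_2e^(3t)(-2,5,-1) + c_3e^(-t)(0,0,1).

x_1(t) = c_1e^(4t) - 2c_2e^(3t), x_2(t) = -2c_1e^(4t) + 5c_2e^(3t), x_3(t) = -c_2e^(3t) + c_3e^(-t)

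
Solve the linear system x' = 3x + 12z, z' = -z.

Coefficient matrix A = [[3, 12], [0, -1]].
Characteristic polynomial det(A - λI) = λ^2 - 2λ - 3 = 0.
Eigenvalues λ = 3, -1.
For λ=3: (A-λI) row 1 is [0, 12], so an eigenvector is (-1, 0).
For λ=-1: (A-λI) row 1 is [4, 12], so an eigenvector is (3, -1).
General solution: c_1e^(3t)(-1,0) + c_2e^(-t)(3,-1).

x(t) = -c_1e^(3t) + 3c_2e^(-t), z(t) = -c_2e^(-t)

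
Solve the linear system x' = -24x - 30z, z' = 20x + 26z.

x(t) = -3K_1e^(-4t) - K_2e^(6t), z(t) = 2K_1e^(-4t) + K_2e^(6t)

Coefficient matrix A = [[-24, -30], [20, 26]].
Characteristic polynomial det(A - λI) = λ^2 - 2λ - 24 = 0.
Eigenvalues λ = -4, 6.
For λ=-4: (A-λI) row 1 is [-20, -30], so an eigenvector is (-3, 2).
For λ=6: (A-λI) row 1 is [-30, -30], so an eigenvector is (-1, 1).
General solution: K_1e^(-4t)(-3,2) + K_2e^(6t)(-1,1).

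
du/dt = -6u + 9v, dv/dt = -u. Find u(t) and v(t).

u(t) = -3c_1e^(-3t) - 3c_2te^(-3t) - 2c_2e^(-3t), v(t) = -c_1e^(-3t) - c_2te^(-3t) - c_2e^(-3t)

Coefficient matrix A = [[-6, 9], [-1, 0]].
Characteristic polynomial det(A - λI) = λ^2 + 6λ + 9 = 0.
Single eigenvalue λ = -3 with algebraic multiplicity 2.
Eigenvector v = (-3,-1); generalized eigenvector w with (A-λI)w=v is (-2,-1).
General solution: e^(-3t)[c_1·v + c_2·(t·v + w)].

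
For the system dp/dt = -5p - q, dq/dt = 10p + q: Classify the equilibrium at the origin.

A = [[-5,-1],[10,1]]; det(A-λI) = λ^2 + 4λ + 5.
λ = -2 ± i: negative real part.

stable spiral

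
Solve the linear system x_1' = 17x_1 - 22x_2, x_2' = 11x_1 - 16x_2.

x_1(t) = -2c_1e^(6t) - c_2e^(-5t), x_2(t) = -c_1e^(6t) - c_2e^(-5t)

Coefficient matrix A = [[17, -22], [11, -16]].
Characteristic polynomial det(A - λI) = λ^2 - λ - 30 = 0.
Eigenvalues λ = 6, -5.
For λ=6: (A-λI) row 1 is [11, -22], so an eigenvector is (-2, -1).
For λ=-5: (A-λI) row 1 is [22, -22], so an eigenvector is (-1, -1).
General solution: c_1e^(6t)(-2,-1) + c_2e^(-5t)(-1,-1).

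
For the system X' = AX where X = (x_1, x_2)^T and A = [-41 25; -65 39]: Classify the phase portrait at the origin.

stable spiral

A = [[-41,25],[-65,39]]; det(A-λI) = λ^2 + 2λ + 26.
λ = -1 ± 5i: negative real part.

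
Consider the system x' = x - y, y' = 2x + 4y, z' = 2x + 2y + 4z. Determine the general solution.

x(t) = -K_1e^(3t) + K_2e^(2t), y(t) = 2K_1e^(3t) - K_2e^(2t), z(t) = -2K_1e^(3t) + K_3e^(4t)

Coefficient matrix A = [[1, -1, 0], [2, 4, 0], [2, 2, 4]].
det(A - λI) = 0 gives eigenvalues λ = 3, 2, 4.
For λ=3: eigenvector (-1,2,-2).
For λ=2: eigenvector (1,-1,0).
For λ=4: eigenvector (0,0,1).
General solution: K_1e^(3t)(-1,2,-2) + K_2e^(2t)(1,-1,0) + K_3e^(4t)(0,0,1).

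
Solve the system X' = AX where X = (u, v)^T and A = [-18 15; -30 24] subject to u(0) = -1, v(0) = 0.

u(t) = 7e^(3t)sin(3t) - e^(3t)cos(3t), v(t) = 10e^(3t)sin(3t)

Coefficient matrix A = [[-18, 15], [-30, 24]].
Characteristic polynomial det(A - λI) = λ^2 - 6λ + 18 = 0.
Eigenvalues λ = 3 ± 3i (complex conjugate pair).
For λ=3+3i: an eigenvector is (2,3) - i(1,1) = (2 - i, 3 - i).
A real fundamental pair from Re and Im of e^((3+3i)t)v: X_1 = e^(3t)(cos(3t)·(2,3) + sin(3t)·(1,1)), X_2 = e^(3t)(sin(3t)·(2,3) - cos(3t)·(1,1)).
General solution: C_1X_1 + C_2X_2.
Applying u(0)=-1, v(0)=0 gives C_1=1, C_2=3.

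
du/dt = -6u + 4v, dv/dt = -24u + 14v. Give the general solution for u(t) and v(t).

Coefficient matrix A = [[-6, 4], [-24, 14]].
Characteristic polynomial det(A - λI) = λ^2 - 8λ + 12 = 0.
Eigenvalues λ = 6, 2.
For λ=6: (A-λI) row 1 is [-12, 4], so an eigenvector is (-1, -3).
For λ=2: (A-λI) row 1 is [-8, 4], so an eigenvector is (-1, -2).
General solution: K_1e^(6t)(-1,-3) + K_2e^(2t)(-1,-2).

u(t) = -K_1e^(6t) - K_2e^(2t), v(t) = -3K_1e^(6t) - 2K_2e^(2t)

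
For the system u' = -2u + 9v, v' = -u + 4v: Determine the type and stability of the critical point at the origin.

unstable improper node

A = [[-2,9],[-1,4]]; det(A-λI) = λ^2 - 2λ + 1.
repeated λ = 1 with a single eigenvector.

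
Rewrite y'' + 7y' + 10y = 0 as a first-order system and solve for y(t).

y(t) = K_1e^(-5t) + K_2e^(-2t)

Let x_1 = y, x_2 = y'. Then x_1' = x_2 and x_2' = -10x_1 - 7x_2.
A = [[0,1],[-10,-7]]; det(A-λI) = λ^2 + 7λ + 10.
Eigenvalues λ = -5, -2 with eigenvectors (1,-5), (1,-2).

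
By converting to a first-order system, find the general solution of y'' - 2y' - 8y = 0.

y(t) = C_1e^(4t) + C_2e^(-2t)

Let x_1 = y, x_2 = y'. Then x_1' = x_2 and x_2' = 8x_1 + 2x_2.
A = [[0,1],[8,2]]; det(A-λI) = λ^2 - 2λ - 8.
Eigenvalues λ = 4, -2 with eigenvectors (1,4), (1,-2).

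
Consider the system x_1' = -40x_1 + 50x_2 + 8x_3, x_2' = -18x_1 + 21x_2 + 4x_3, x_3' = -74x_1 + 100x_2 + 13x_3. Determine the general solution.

x_1(t) = 2K_1e^(t) + 2K_2e^(-3t) + 5K_3e^(-4t), x_2(t) = K_1e^(t) + K_2e^(-3t) + 2K_3e^(-4t), x_3(t) = 4K_1e^(t) + 3K_2e^(-3t) + 10K_3e^(-4t)

Coefficient matrix A = [[-40, 50, 8], [-18, 21, 4], [-74, 100, 13]].
det(A - λI) = 0 gives eigenvalues λ = 1, -3, -4.
For λ=1: eigenvector (2,1,4).
For λ=-3: eigenvector (2,1,3).
For λ=-4: eigenvector (5,2,10).
General solution: K_1e^(t)(2,1,4) + K_2e^(-3t)(2,1,3) + K_3e^(-4t)(5,2,10).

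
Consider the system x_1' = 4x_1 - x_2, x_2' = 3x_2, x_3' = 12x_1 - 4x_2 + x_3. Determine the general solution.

x_1(t) = K_1e^(4t) - K_2e^(3t), x_2(t) = -K_2e^(3t), x_3(t) = 4K_1e^(4t) - 4K_2e^(3t) + K_3e^(t)

Coefficient matrix A = [[4, -1, 0], [0, 3, 0], [12, -4, 1]].
det(A - λI) = 0 gives eigenvalues λ = 4, 3, 1.
For λ=4: eigenvector (1,0,4).
For λ=3: eigenvector (-1,-1,-4).
For λ=1: eigenvector (0,0,1).
General solution: K_1e^(4t)(1,0,4) + K_2e^(3t)(-1,-1,-4) + K_3e^(t)(0,0,1).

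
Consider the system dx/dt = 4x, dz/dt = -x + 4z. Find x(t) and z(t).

x(t) = K_2e^(4t), z(t) = -K_1e^(4t) - K_2te^(4t) + 3K_2e^(4t)

Coefficient matrix A = [[4, 0], [-1, 4]].
Characteristic polynomial det(A - λI) = λ^2 - 8λ + 16 = 0.
Single eigenvalue λ = 4 with algebraic multiplicity 2.
Eigenvector v = (0,-1); generalized eigenvector w with (A-λI)w=v is (1,3).
General solution: e^(4t)[K_1·v + K_2·(t·v + w)].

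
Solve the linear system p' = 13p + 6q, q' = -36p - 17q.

p(t) = C_1e^(-5t) + C_2e^(t), q(t) = -3C_1e^(-5t) - 2C_2e^(t)

Coefficient matrix A = [[13, 6], [-36, -17]].
Characteristic polynomial det(A - λI) = λ^2 + 4λ - 5 = 0.
Eigenvalues λ = -5, 1.
For λ=-5: (A-λI) row 1 is [18, 6], so an eigenvector is (1, -3).
For λ=1: (A-λI) row 1 is [12, 6], so an eigenvector is (1, -2).
General solution: C_1e^(-5t)(1,-3) + C_2e^(t)(1,-2).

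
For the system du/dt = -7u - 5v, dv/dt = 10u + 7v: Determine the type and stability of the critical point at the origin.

A = [[-7,-5],[10,7]]; det(A-λI) = λ^2 + 1.
λ = 0 ± i: zero real part.

center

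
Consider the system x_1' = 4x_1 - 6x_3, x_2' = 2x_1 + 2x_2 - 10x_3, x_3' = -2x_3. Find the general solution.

Coefficient matrix A = [[4, 0, -6], [2, 2, -10], [0, 0, -2]].
det(A - λI) = 0 gives eigenvalues λ = 4, 2, -2.
For λ=4: eigenvector (1,1,0).
For λ=2: eigenvector (0,1,0).
For λ=-2: eigenvector (1,2,1).
General solution: C_1e^(4t)(1,1,0) + C_2e^(2t)(0,1,0) + C_3e^(-2t)(1,2,1).

x_1(t) = C_1e^(4t) + C_3e^(-2t), x_2(t) = C_1e^(4t) + C_2e^(2t) + 2C_3e^(-2t), x_3(t) = C_3e^(-2t)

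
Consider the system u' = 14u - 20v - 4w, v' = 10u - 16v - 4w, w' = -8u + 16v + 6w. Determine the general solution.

Coefficient matrix A = [[14, -20, -4], [10, -16, -4], [-8, 16, 6]].
det(A - λI) = 0 gives eigenvalues λ = 2, 4, -2.
For λ=2: eigenvector (-1,-1,2).
For λ=4: eigenvector (-2,-1,0).
For λ=-2: eigenvector (-1,-1,1).
General solution: K_1e^(2t)(-1,-1,2) + K_2e^(4t)(-2,-1,0) + K_3e^(-2t)(-1,-1,1).

u(t) = -K_1e^(2t) - 2K_2e^(4t) - K_3e^(-2t), v(t) = -K_1e^(2t) - K_2e^(4t) - K_3e^(-2t), w(t) = 2K_1e^(2t) + K_3e^(-2t)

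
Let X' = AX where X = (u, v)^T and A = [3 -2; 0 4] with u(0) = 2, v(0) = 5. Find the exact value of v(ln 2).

80

A = [[3,-2],[0,4]]; eigenvalues λ = 3, 4.
Eigenvectors: (-1,0) for λ=3, (2,-1) for λ=4.
From the initial condition, c_1 = -12, c_2 = -5.
v(ln 2) = (-12)(2^3)(0) + (-5)(2^4)(-1) = 80.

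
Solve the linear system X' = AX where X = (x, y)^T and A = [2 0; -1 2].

x(t) = -C_2e^(2t), y(t) = C_1e^(2t) + C_2te^(2t) + C_2e^(2t)

Coefficient matrix A = [[2, 0], [-1, 2]].
Characteristic polynomial det(A - λI) = λ^2 - 4λ + 4 = 0.
Single eigenvalue λ = 2 with algebraic multiplicity 2.
Eigenvector v = (0,1); generalized eigenvector w with (A-λI)w=v is (-1,1).
General solution: e^(2t)[C_1·v + C_2·(t·v + w)].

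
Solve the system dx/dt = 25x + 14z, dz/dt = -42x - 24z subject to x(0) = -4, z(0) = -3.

Coefficient matrix A = [[25, 14], [-42, -24]].
Characteristic polynomial det(A - λI) = λ^2 - λ - 12 = 0.
Eigenvalues λ = 4, -3.
For λ=4: (A-λI) row 1 is [21, 14], so an eigenvector is (-2, 3).
For λ=-3: (A-λI) row 1 is [28, 14], so an eigenvector is (-1, 2).
General solution: c_1e^(4t)(-2,3) + c_2e^(-3t)(-1,2).
Applying x(0)=-4, z(0)=-3 gives c_1=11, c_2=-18.

x(t) = -22e^(4t) + 18e^(-3t), z(t) = 33e^(4t) - 36e^(-3t)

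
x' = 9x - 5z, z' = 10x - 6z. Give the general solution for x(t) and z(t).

Coefficient matrix A = [[9, -5], [10, -6]].
Characteristic polynomial det(A - λI) = λ^2 - 3λ - 4 = 0.
Eigenvalues λ = -1, 4.
For λ=-1: (A-λI) row 1 is [10, -5], so an eigenvector is (-1, -2).
For λ=4: (A-λI) row 1 is [5, -5], so an eigenvector is (-1, -1).
General solution: c_1e^(-t)(-1,-2) + c_2e^(4t)(-1,-1).

x(t) = -c_1e^(-t) - c_2e^(4t), z(t) = -2c_1e^(-t) - c_2e^(4t)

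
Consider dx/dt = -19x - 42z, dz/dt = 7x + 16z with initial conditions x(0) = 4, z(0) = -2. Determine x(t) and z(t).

x(t) = 4e^(2t), z(t) = -2e^(2t)

Coefficient matrix A = [[-19, -42], [7, 16]].
Characteristic polynomial det(A - λI) = λ^2 + 3λ - 10 = 0.
Eigenvalues λ = 2, -5.
For λ=2: (A-λI) row 1 is [-21, -42], so an eigenvector is (2, -1).
For λ=-5: (A-λI) row 1 is [-14, -42], so an eigenvector is (-3, 1).
General solution: C_1e^(2t)(2,-1) + C_2e^(-5t)(-3,1).
Applying x(0)=4, z(0)=-2 gives C_1=2, C_2=0.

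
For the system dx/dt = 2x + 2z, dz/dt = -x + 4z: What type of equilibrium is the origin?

unstable spiral

A = [[2,2],[-1,4]]; det(A-λI) = λ^2 - 6λ + 10.
λ = 3 ± i: positive real part.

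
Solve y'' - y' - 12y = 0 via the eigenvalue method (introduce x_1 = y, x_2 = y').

y(t) = C_1e^(4t) + C_2e^(-3t)

Let x_1 = y, x_2 = y'. Then x_1' = x_2 and x_2' = 12x_1 + x_2.
A = [[0,1],[12,1]]; det(A-λI) = λ^2 - λ - 12.
Eigenvalues λ = 4, -3 with eigenvectors (1,4), (1,-3).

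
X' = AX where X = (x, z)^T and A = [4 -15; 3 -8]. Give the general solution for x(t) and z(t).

Coefficient matrix A = [[4, -15], [3, -8]].
Characteristic polynomial det(A - λI) = λ^2 + 4λ + 13 = 0.
Eigenvalues λ = -2 ± 3i (complex conjugate pair).
For λ=-2+3i: an eigenvector is (-2,-1) - i(1,0) = (-2 - i, -1).
A real fundamental pair from Re and Im of e^((-2+3i)t)v: X_1 = e^(-2t)(cos(3t)·(-2,-1) + sin(3t)·(1,0)), X_2 = e^(-2t)(sin(3t)·(-2,-1) - cos(3t)·(1,0)).
General solution: K_1X_1 + K_2X_2.

x(t) = K_1e^(-2t)sin(3t) - 2K_1e^(-2t)cos(3t) - 2K_2e^(-2t)sin(3t) - K_2e^(-2t)cos(3t), z(t) = -K_1e^(-2t)cos(3t) - K_2e^(-2t)sin(3t)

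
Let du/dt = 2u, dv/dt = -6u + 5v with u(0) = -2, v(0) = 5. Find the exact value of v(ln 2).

A = [[2,0],[-6,5]]; eigenvalues λ = 2, 5.
Eigenvectors: (1,2) for λ=2, (0,1) for λ=5.
From the initial condition, c_1 = -2, c_2 = 9.
v(ln 2) = (-2)(2^2)(2) + (9)(2^5)(1) = 272.

272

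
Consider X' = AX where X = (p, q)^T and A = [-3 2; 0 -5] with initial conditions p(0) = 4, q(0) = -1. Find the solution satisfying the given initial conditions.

p(t) = 3e^(-3t) + e^(-5t), q(t) = -e^(-5t)

Coefficient matrix A = [[-3, 2], [0, -5]].
Characteristic polynomial det(A - λI) = λ^2 + 8λ + 15 = 0.
Eigenvalues λ = -3, -5.
For λ=-3: (A-λI) row 1 is [0, 2], so an eigenvector is (1, 0).
For λ=-5: (A-λI) row 1 is [2, 2], so an eigenvector is (1, -1).
General solution: C_1e^(-3t)(1,0) + C_2e^(-5t)(1,-1).
Applying p(0)=4, q(0)=-1 gives C_1=3, C_2=1.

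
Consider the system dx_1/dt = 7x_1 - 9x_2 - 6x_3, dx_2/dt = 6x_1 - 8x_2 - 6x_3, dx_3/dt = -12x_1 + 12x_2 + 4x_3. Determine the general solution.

Coefficient matrix A = [[7, -9, -6], [6, -8, -6], [-12, 12, 4]].
det(A - λI) = 0 gives eigenvalues λ = 4, -2, 1.
For λ=4: eigenvector (-1,-1,1).
For λ=-2: eigenvector (1,1,0).
For λ=1: eigenvector (-5,-6,4).
General solution: c_1e^(4t)(-1,-1,1) + c_2e^(-2t)(1,1,0) + c_3e^(t)(-5,-6,4).

x_1(t) = -c_1e^(4t) + c_2e^(-2t) - 5c_3e^(t), x_2(t) = -c_1e^(4t) + c_2e^(-2t) - 6c_3e^(t), x_3(t) = c_1e^(4t) + 4c_3e^(t)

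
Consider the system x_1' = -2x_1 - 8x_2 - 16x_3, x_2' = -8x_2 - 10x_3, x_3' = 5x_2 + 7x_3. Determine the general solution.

x_1(t) = -2C_1e^(2t) + C_2e^(-2t), x_2(t) = -C_1e^(2t) - 2C_3e^(-3t), x_3(t) = C_1e^(2t) + C_3e^(-3t)

Coefficient matrix A = [[-2, -8, -16], [0, -8, -10], [0, 5, 7]].
det(A - λI) = 0 gives eigenvalues λ = 2, -2, -3.
For λ=2: eigenvector (-2,-1,1).
For λ=-2: eigenvector (1,0,0).
For λ=-3: eigenvector (0,-2,1).
General solution: C_1e^(2t)(-2,-1,1) + C_2e^(-2t)(1,0,0) + C_3e^(-3t)(0,-2,1).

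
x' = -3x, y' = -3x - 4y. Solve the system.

x(t) = -K_1e^(-3t), y(t) = 3K_1e^(-3t) - K_2e^(-4t)

Coefficient matrix A = [[-3, 0], [-3, -4]].
Characteristic polynomial det(A - λI) = λ^2 + 7λ + 12 = 0.
Eigenvalues λ = -3, -4.
For λ=-3: (A-λI) row 2 is [-3, -1], so an eigenvector is (-1, 3).
For λ=-4: (A-λI) row 1 is [1, 0], so an eigenvector is (0, -1).
General solution: K_1e^(-3t)(-1,3) + K_2e^(-4t)(0,-1).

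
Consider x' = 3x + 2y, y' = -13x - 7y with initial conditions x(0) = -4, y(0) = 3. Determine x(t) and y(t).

Coefficient matrix A = [[3, 2], [-13, -7]].
Characteristic polynomial det(A - λI) = λ^2 + 4λ + 5 = 0.
Eigenvalues λ = -2 ± i (complex conjugate pair).
For λ=-2+i: an eigenvector is (-1,2) - i(-1,3) = (-1 + i, 2 - 3i).
A real fundamental pair from Re and Im of e^((-2+i)t)v: X_1 = e^(-2t)(cos(t)·(-1,2) + sin(t)·(-1,3)), X_2 = e^(-2t)(sin(t)·(-1,2) - cos(t)·(-1,3)).
General solution: K_1X_1 + K_2X_2.
Applying x(0)=-4, y(0)=3 gives K_1=9, K_2=5.

x(t) = -14e^(-2t)sin(t) - 4e^(-2t)cos(t), y(t) = 37e^(-2t)sin(t) + 3e^(-2t)cos(t)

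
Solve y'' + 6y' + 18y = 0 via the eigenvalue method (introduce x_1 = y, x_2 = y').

y(t) = K_1e^(-3t)cos(3t) + K_2e^(-3t)sin(3t)

Let x_1 = y, x_2 = y'. Then x_1' = x_2 and x_2' = -18x_1 - 6x_2.
A = [[0,1],[-18,-6]]; det(A-λI) = λ^2 + 6λ + 18.
Eigenvalues λ = -3 ± 3i.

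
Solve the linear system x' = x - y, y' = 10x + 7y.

x(t) = -C_1e^(4t)cos(t) - C_2e^(4t)sin(t), y(t) = -C_1e^(4t)sin(t) + 3C_1e^(4t)cos(t) + 3C_2e^(4t)sin(t) + C_2e^(4t)cos(t)

Coefficient matrix A = [[1, -1], [10, 7]].
Characteristic polynomial det(A - λI) = λ^2 - 8λ + 17 = 0.
Eigenvalues λ = 4 ± i (complex conjugate pair).
For λ=4+i: an eigenvector is (-1,3) - i(0,-1) = (-1, 3 + i).
A real fundamental pair from Re and Im of e^((4+i)t)v: X_1 = e^(4t)(cos(t)·(-1,3) + sin(t)·(0,-1)), X_2 = e^(4t)(sin(t)·(-1,3) - cos(t)·(0,-1)).
General solution: C_1X_1 + C_2X_2.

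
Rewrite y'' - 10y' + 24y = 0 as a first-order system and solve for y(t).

Let x_1 = y, x_2 = y'. Then x_1' = x_2 and x_2' = -24x_1 + 10x_2.
A = [[0,1],[-24,10]]; det(A-λI) = λ^2 - 10λ + 24.
Eigenvalues λ = 4, 6 with eigenvectors (1,4), (1,6).

y(t) = c_1e^(4t) + c_2e^(6t)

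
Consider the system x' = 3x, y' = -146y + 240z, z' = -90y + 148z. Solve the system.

Coefficient matrix A = [[3, 0, 0], [0, -146, 240], [0, -90, 148]].
det(A - λI) = 0 gives eigenvalues λ = 3, -2, 4.
For λ=3: eigenvector (1,0,0).
For λ=-2: eigenvector (0,5,3).
For λ=4: eigenvector (0,8,5).
General solution: c_1e^(3t)(1,0,0) + c_2e^(-2t)(0,5,3) + c_3e^(4t)(0,8,5).

x(t) = c_1e^(3t), y(t) = 5c_2e^(-2t) + 8c_3e^(4t), z(t) = 3c_2e^(-2t) + 5c_3e^(4t)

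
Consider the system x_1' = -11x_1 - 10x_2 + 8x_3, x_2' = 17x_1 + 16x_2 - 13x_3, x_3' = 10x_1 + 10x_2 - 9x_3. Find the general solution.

Coefficient matrix A = [[-11, -10, 8], [17, 16, -13], [10, 10, -9]].
det(A - λI) = 0 gives eigenvalues λ = -1, 1, -4.
For λ=-1: eigenvector (1,-1,0).
For λ=1: eigenvector (-1,2,1).
For λ=-4: eigenvector (2,-3,-2).
General solution: c_1e^(-t)(1,-1,0) + c_2e^(t)(-1,2,1) + c_3e^(-4t)(2,-3,-2).

x_1(t) = c_1e^(-t) - c_2e^(t) + 2c_3e^(-4t), x_2(t) = -c_1e^(-t) + 2c_2e^(t) - 3c_3e^(-4t), x_3(t) = c_2e^(t) - 2c_3e^(-4t)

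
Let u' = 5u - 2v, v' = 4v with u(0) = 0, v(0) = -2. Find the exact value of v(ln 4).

A = [[5,-2],[0,4]]; eigenvalues λ = 5, 4.
Eigenvectors: (1,0) for λ=5, (-2,-1) for λ=4.
From the initial condition, c_1 = 4, c_2 = 2.
v(ln 4) = (4)(4^5)(0) + (2)(4^4)(-1) = -512.

-512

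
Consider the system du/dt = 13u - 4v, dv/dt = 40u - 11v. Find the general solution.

u(t) = K_1e^(t)cos(4t) + K_2e^(t)sin(4t), v(t) = K_1e^(t)sin(4t) + 3K_1e^(t)cos(4t) + 3K_2e^(t)sin(4t) - K_2e^(t)cos(4t)

Coefficient matrix A = [[13, -4], [40, -11]].
Characteristic polynomial det(A - λI) = λ^2 - 2λ + 17 = 0.
Eigenvalues λ = 1 ± 4i (complex conjugate pair).
For λ=1+4i: an eigenvector is (1,3) - i(0,1) = (1, 3 - i).
A real fundamental pair from Re and Im of e^((1+4i)t)v: X_1 = e^(t)(cos(4t)·(1,3) + sin(4t)·(0,1)), X_2 = e^(t)(sin(4t)·(1,3) - cos(4t)·(0,1)).
General solution: K_1X_1 + K_2X_2.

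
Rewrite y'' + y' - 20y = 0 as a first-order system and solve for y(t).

y(t) = c_1e^(4t) + c_2e^(-5t)

Let x_1 = y, x_2 = y'. Then x_1' = x_2 and x_2' = 20x_1 - x_2.
A = [[0,1],[20,-1]]; det(A-λI) = λ^2 + λ - 20.
Eigenvalues λ = 4, -5 with eigenvectors (1,4), (1,-5).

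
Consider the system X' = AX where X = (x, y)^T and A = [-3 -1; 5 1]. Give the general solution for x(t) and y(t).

x(t) = -K_1e^(-t)sin(t) + K_2e^(-t)cos(t), y(t) = 2K_1e^(-t)sin(t) + K_1e^(-t)cos(t) + K_2e^(-t)sin(t) - 2K_2e^(-t)cos(t)

Coefficient matrix A = [[-3, -1], [5, 1]].
Characteristic polynomial det(A - λI) = λ^2 + 2λ + 2 = 0.
Eigenvalues λ = -1 ± i (complex conjugate pair).
For λ=-1+i: an eigenvector is (0,1) - i(-1,2) = (0 + i, 1 - 2i).
A real fundamental pair from Re and Im of e^((-1+i)t)v: X_1 = e^(-t)(cos(t)·(0,1) + sin(t)·(-1,2)), X_2 = e^(-t)(sin(t)·(0,1) - cos(t)·(-1,2)).
General solution: K_1X_1 + K_2X_2.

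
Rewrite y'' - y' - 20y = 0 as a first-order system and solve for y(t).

Let x_1 = y, x_2 = y'. Then x_1' = x_2 and x_2' = 20x_1 + x_2.
A = [[0,1],[20,1]]; det(A-λI) = λ^2 - λ - 20.
Eigenvalues λ = 5, -4 with eigenvectors (1,5), (1,-4).

y(t) = K_1e^(5t) + K_2e^(-4t)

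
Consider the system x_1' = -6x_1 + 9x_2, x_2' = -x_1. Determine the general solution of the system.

x_1(t) = 3C_1e^(-3t) + 3C_2te^(-3t) - C_2e^(-3t), x_2(t) = C_1e^(-3t) + C_2te^(-3t)

Coefficient matrix A = [[-6, 9], [-1, 0]].
Characteristic polynomial det(A - λI) = λ^2 + 6λ + 9 = 0.
Single eigenvalue λ = -3 with algebraic multiplicity 2.
Eigenvector v = (3,1); generalized eigenvector w with (A-λI)w=v is (-1,0).
General solution: e^(-3t)[C_1·v + C_2·(t·v + w)].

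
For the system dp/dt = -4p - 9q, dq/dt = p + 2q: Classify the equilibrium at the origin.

A = [[-4,-9],[1,2]]; det(A-λI) = λ^2 + 2λ + 1.
repeated λ = -1 with a single eigenvector.

stable improper node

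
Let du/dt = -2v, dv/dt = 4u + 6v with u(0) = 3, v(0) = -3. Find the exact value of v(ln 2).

A = [[0,-2],[4,6]]; eigenvalues λ = 4, 2.
Eigenvectors: (1,-2) for λ=4, (1,-1) for λ=2.
From the initial condition, c_1 = 0, c_2 = 3.
v(ln 2) = (0)(2^4)(-2) + (3)(2^2)(-1) = -12.

-12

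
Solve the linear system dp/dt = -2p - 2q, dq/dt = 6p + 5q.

p(t) = 2c_1e^(t) + c_2e^(2t), q(t) = -3c_1e^(t) - 2c_2e^(2t)

Coefficient matrix A = [[-2, -2], [6, 5]].
Characteristic polynomial det(A - λI) = λ^2 - 3λ + 2 = 0.
Eigenvalues λ = 1, 2.
For λ=1: (A-λI) row 1 is [-3, -2], so an eigenvector is (2, -3).
For λ=2: (A-λI) row 1 is [-4, -2], so an eigenvector is (1, -2).
General solution: c_1e^(t)(2,-3) + c_2e^(2t)(1,-2).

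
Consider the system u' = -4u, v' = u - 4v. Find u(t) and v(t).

u(t) = K_2e^(-4t), v(t) = K_1e^(-4t) + K_2te^(-4t) + 2K_2e^(-4t)

Coefficient matrix A = [[-4, 0], [1, -4]].
Characteristic polynomial det(A - λI) = λ^2 + 8λ + 16 = 0.
Single eigenvalue λ = -4 with algebraic multiplicity 2.
Eigenvector v = (0,1); generalized eigenvector w with (A-λI)w=v is (1,2).
General solution: e^(-4t)[K_1·v + K_2·(t·v + w)].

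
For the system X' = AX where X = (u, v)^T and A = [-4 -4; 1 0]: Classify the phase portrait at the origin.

stable improper node

A = [[-4,-4],[1,0]]; det(A-λI) = λ^2 + 4λ + 4.
repeated λ = -2 with a single eigenvector.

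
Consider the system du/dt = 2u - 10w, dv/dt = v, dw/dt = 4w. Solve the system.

u(t) = K_1e^(2t) - 5K_3e^(4t), v(t) = K_2e^(t), w(t) = K_3e^(4t)

Coefficient matrix A = [[2, 0, -10], [0, 1, 0], [0, 0, 4]].
det(A - λI) = 0 gives eigenvalues λ = 2, 1, 4.
For λ=2: eigenvector (1,0,0).
For λ=1: eigenvector (0,1,0).
For λ=4: eigenvector (-5,0,1).
General solution: K_1e^(2t)(1,0,0) + K_2e^(t)(0,1,0) + K_3e^(4t)(-5,0,1).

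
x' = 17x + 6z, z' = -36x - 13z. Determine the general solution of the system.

x(t) = -K_1e^(5t) + K_2e^(-t), z(t) = 2K_1e^(5t) - 3K_2e^(-t)

Coefficient matrix A = [[17, 6], [-36, -13]].
Characteristic polynomial det(A - λI) = λ^2 - 4λ - 5 = 0.
Eigenvalues λ = 5, -1.
For λ=5: (A-λI) row 1 is [12, 6], so an eigenvector is (-1, 2).
For λ=-1: (A-λI) row 1 is [18, 6], so an eigenvector is (1, -3).
General solution: K_1e^(5t)(-1,2) + K_2e^(-t)(1,-3).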